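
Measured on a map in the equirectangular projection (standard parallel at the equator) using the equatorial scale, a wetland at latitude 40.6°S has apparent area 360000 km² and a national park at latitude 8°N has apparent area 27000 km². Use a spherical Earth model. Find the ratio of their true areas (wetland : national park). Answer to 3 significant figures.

10.2

On the plate carrée, areal scale = h·k = 1 × sec φ, so true area = apparent × cos φ.
True area of wetland: 360000 × cos(40.6°) = 360000 × 0.7593 = 273300 km².
True area of national park: 27000 × cos(8°) = 27000 × 0.9903 = 26740 km².
Ratio = 273300 / 26740 ≈ 10.2.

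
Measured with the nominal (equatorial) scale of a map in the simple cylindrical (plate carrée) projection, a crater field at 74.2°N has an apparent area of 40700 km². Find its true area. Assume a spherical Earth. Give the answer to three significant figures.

Plate carrée maps x = Rλ, y = Rφ. The meridian scale is h = 1 and the parallel scale is k = 1/cos φ = sec φ.
Areal scale = h·k = 1 × sec φ; at 74.2°, h = 1.000, k = 3.673, so h·k = 3.673.
True area = apparent / (areal scale) = 40700 / 3.673 ≈ 11100 km².

11100 km²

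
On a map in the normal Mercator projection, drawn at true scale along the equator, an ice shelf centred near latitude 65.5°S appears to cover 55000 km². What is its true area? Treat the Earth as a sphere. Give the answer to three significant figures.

9460 km²

The Mercator projection is conformal; its linear scale factor is the same in every direction and equals sec φ = 1/cos φ.
Areal scale = k² = sec²φ = 1/cos²(65.5°) = 1/0.4147² = 5.815.
True area = apparent / (areal scale) = 55000 / 5.815 ≈ 9460 km².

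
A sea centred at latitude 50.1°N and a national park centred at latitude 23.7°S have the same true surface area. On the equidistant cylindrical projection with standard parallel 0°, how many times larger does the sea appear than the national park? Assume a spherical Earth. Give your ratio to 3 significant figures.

Plate carrée maps x = Rλ, y = Rφ. The meridian scale is h = 1 and the parallel scale is k = 1/cos φ = sec φ.
Areal scale at 50.1°: h·k = 1.000 × 1.559 = 1.559.
Areal scale at 23.7°: h·k = 1.000 × 1.092 = 1.092.
Ratio = 1.559/1.092 ≈ 1.43.

1.43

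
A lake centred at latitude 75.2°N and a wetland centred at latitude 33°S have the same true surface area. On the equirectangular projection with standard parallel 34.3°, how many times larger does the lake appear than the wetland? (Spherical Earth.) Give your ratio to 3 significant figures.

3.28

The equidistant cylindrical projection with φ₀ = 34.3° has h = 1 (meridians true) and k = cos φ₀ / cos φ along parallels.
Areal scale at 75.2°: h·k = 1.000 × 3.234 = 3.234.
Areal scale at 33°: h·k = 1.000 × 0.9850 = 0.9850.
Ratio = 3.234/0.9850 ≈ 3.28.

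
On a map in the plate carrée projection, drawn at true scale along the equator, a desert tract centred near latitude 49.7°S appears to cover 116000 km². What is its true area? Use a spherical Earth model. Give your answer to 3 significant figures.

75000 km²

In the plate carrée (x = Rλ, y = Rφ), meridians are true-scale (h = 1) and parallels are stretched by k = sec φ.
Areal scale = h·k = 1 × sec φ; at 49.7°, h = 1.000, k = 1.546, so h·k = 1.546.
True area = apparent / (areal scale) = 116000 / 1.546 ≈ 75000 km².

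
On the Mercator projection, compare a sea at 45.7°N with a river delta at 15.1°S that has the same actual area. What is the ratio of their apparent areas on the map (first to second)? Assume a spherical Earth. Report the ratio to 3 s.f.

Mercator areal scale is sec²φ.
At 45.7°: sec²(45.7°) = 1/0.6984² = 2.050.
At 15.1°: sec²(15.1°) = 1/0.9655² = 1.073.
Ratio = 2.050/1.073 = cos²(15.1°)/cos²(45.7°) ≈ 1.91.

1.91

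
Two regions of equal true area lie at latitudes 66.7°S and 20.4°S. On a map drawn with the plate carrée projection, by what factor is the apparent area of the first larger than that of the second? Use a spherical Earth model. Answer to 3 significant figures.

Plate carrée maps x = Rλ, y = Rφ. The meridian scale is h = 1 and the parallel scale is k = 1/cos φ = sec φ.
Areal scale at 66.7°: h·k = 1.000 × 2.528 = 2.528.
Areal scale at 20.4°: h·k = 1.000 × 1.067 = 1.067.
Ratio = 2.528/1.067 ≈ 2.37.

2.37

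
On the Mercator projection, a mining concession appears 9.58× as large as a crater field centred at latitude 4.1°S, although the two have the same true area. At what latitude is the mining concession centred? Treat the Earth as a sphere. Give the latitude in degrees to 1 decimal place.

For equal true areas on Mercator, apparent areas scale as sec²φ, so the ratio is cos²φ₂ / cos²φ₁.
cos²φ₂ / cos²φ₁ = 9.58  ⇒  cos φ₁ = cos 4.1° / √9.58 = 0.9974/3.095 = 0.3223.
φ₁ = arccos(0.3223) ≈ 71.2°.

71.2°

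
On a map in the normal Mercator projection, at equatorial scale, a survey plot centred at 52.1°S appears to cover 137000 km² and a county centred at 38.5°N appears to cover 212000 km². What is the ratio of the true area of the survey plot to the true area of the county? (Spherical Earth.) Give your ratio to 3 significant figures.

Since Mercator area scale is 1/cos²φ, the true area equals the apparent area multiplied by cos²φ.
True area of survey plot: 137000 × cos²(52.1°) = 137000 × 0.3773 = 51700 km².
True area of county: 212000 × cos²(38.5°) = 212000 × 0.6125 = 129800 km².
Ratio = 51700 / 129800 ≈ 0.398.

0.398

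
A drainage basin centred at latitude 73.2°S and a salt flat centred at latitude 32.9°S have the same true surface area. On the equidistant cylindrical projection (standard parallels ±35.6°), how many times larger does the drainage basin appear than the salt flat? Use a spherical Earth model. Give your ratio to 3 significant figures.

With standard parallel φ₀ = 35.6°, the equirectangular projection gives x = Rλ cos φ₀, y = Rφ, so h = 1 and k = cos 35.6° / cos φ.
Areal scale at 73.2°: h·k = 1.000 × 2.813 = 2.813.
Areal scale at 32.9°: h·k = 1.000 × 0.9684 = 0.9684.
Ratio = 2.813/0.9684 ≈ 2.90.

2.90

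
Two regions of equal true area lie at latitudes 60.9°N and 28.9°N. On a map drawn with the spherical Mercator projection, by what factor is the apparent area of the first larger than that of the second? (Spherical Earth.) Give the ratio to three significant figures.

On Mercator, area is exaggerated by sec²φ = 1/cos²φ.
At 60.9°: sec²(60.9°) = 1/0.4863² = 4.228.
At 28.9°: sec²(28.9°) = 1/0.8755² = 1.305.
Ratio = 4.228/1.305 = cos²(28.9°)/cos²(60.9°) ≈ 3.24.

3.24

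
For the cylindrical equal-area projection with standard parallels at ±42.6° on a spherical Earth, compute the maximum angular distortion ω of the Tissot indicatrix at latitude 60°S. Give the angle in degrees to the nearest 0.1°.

Cylindrical equal-area (φ₀ = 42.6°): h = cos φ / cos 42.6° along meridians, k = cos 42.6° / cos φ along parallels; h·k = 1.
At 60°: h = 0.6793, k = 1.472; principal scales a = 1.472, b = 0.6793.
sin(ω/2) = (a − b)/(a + b) = 0.7929/2.151 = 0.3686, so ω = 2 arcsin(0.3686) ≈ 43.3°.

43.3°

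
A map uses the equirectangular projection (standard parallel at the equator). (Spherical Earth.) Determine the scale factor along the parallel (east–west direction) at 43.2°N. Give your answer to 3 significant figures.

In the plate carrée (x = Rλ, y = Rφ), meridians are true-scale (h = 1) and parallels are stretched by k = sec φ.
k = 1/cos 43.2° = 1/0.7290 = 1.372.

1.37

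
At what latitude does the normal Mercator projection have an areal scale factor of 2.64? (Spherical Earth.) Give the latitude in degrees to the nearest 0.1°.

52.0°

Mercator areal scale is sec²φ.
sec²φ = 2.64  ⇒  cos²φ = 0.3788  ⇒  cos φ = 0.6155.
φ = arccos(0.6155) ≈ 52.0°.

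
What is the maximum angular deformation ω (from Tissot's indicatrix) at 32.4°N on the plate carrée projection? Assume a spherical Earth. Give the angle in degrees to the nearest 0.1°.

9.7°

In the plate carrée (x = Rλ, y = Rφ), meridians are true-scale (h = 1) and parallels are stretched by k = sec φ.
At 32.4°: h = 1.000, k = 1.184; principal scales a = 1.184, b = 1.000.
sin(ω/2) = (a − b)/(a + b) = 0.1844/2.184 = 0.08441, so ω = 2 arcsin(0.08441) ≈ 9.7°.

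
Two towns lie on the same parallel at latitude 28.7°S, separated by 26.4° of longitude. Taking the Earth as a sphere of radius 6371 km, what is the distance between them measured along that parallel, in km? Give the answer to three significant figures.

2570 km

Arc length along a parallel = R cos φ · Δλ (with Δλ in radians).
= 6371 × cos 28.7° × (26.4° × π/180) = 6371 × 0.8771 × 0.4608 ≈ 2570 km.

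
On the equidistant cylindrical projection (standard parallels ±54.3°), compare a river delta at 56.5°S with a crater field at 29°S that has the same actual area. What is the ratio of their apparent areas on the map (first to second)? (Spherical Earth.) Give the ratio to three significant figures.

With standard parallel φ₀ = 54.3°, the equirectangular projection gives x = Rλ cos φ₀, y = Rφ, so h = 1 and k = cos 54.3° / cos φ.
Areal scale at 56.5°: h·k = 1.000 × 1.057 = 1.057.
Areal scale at 29°: h·k = 1.000 × 0.6672 = 0.6672.
Ratio = 1.057/0.6672 ≈ 1.58.

1.58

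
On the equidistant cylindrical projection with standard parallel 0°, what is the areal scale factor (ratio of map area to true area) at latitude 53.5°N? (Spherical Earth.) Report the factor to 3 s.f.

For the equirectangular projection with φ₀ = 0 (plate carrée), h = 1 along meridians and k = sec φ along parallels.
Areal scale = h·k = 1 × sec φ; at 53.5°, h = 1.000, k = 1.681, so h·k = 1.681.

1.68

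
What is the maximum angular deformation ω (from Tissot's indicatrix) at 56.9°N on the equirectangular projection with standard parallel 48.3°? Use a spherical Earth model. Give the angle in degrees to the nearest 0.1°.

11.3°

In the equirectangular projection with standard parallel φ₀ = 48.3° (x = Rλ cos φ₀, y = Rφ), meridians are true-scale (h = 1) and the parallel scale is k = cos φ₀ / cos φ.
At 56.9°: h = 1.000, k = 1.218; principal scales a = 1.218, b = 1.000.
sin(ω/2) = (a − b)/(a + b) = 0.2181/2.218 = 0.09834, so ω = 2 arcsin(0.09834) ≈ 11.3°.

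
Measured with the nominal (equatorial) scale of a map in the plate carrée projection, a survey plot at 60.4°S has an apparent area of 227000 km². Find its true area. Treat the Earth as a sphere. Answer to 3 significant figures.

112000 km²

For the equirectangular projection with φ₀ = 0 (plate carrée), h = 1 along meridians and k = sec φ along parallels.
Areal scale = h·k = 1 × sec φ; at 60.4°, h = 1.000, k = 2.025, so h·k = 2.025.
True area = apparent / (areal scale) = 227000 / 2.025 ≈ 112000 km².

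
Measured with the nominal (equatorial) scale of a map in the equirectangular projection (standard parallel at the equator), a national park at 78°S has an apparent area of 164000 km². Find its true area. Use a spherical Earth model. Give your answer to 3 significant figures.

In the plate carrée (x = Rλ, y = Rφ), meridians are true-scale (h = 1) and parallels are stretched by k = sec φ.
Areal scale = h·k = 1 × sec φ; at 78°, h = 1.000, k = 4.810, so h·k = 4.810.
True area = apparent / (areal scale) = 164000 / 4.810 ≈ 34100 km².

34100 km²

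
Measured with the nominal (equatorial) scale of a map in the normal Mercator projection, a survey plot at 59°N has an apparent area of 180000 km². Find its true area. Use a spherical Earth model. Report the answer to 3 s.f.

47700 km²

The Mercator projection is conformal; its linear scale factor is the same in every direction and equals sec φ = 1/cos φ.
Areal scale = k² = sec²φ = 1/cos²(59°) = 1/0.5150² = 3.770.
True area = apparent / (areal scale) = 180000 / 3.770 ≈ 47700 km².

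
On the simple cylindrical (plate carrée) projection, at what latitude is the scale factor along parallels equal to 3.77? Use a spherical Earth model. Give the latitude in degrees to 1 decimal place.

Plate carrée: h = 1, k = sec φ along parallels.
sec φ = 3.77  ⇒  cos φ = 0.2653  ⇒  φ ≈ 74.6°.

74.6°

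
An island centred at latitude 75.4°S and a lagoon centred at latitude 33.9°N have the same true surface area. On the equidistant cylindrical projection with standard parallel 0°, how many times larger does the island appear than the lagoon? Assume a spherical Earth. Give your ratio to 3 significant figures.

Plate carrée maps x = Rλ, y = Rφ. The meridian scale is h = 1 and the parallel scale is k = 1/cos φ = sec φ.
Areal scale at 75.4°: h·k = 1.000 × 3.967 = 3.967.
Areal scale at 33.9°: h·k = 1.000 × 1.205 = 1.205.
Ratio = 3.967/1.205 ≈ 3.29.

3.29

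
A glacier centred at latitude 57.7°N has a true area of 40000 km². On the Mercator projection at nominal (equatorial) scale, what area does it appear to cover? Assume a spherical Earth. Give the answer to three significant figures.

Mercator is conformal, so the point scale is isotropic: h = k = sec φ = 1/cos φ.
Areal scale = k² = sec²φ = 1/cos²(57.7°) = 1/0.5344² = 3.502.
Apparent area = 40000 × 3.502 ≈ 140000 km².

140000 km²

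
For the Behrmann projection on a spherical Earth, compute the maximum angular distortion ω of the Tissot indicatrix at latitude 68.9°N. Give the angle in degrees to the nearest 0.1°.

89.7°

The Behrmann projection is cylindrical equal-area with φ₀ = 30°. A cylindrical equal-area projection with standard parallel φ₀ has meridian scale h = cos φ / cos φ₀ and parallel scale k = cos φ₀ / cos φ (so areas are preserved, h·k = 1).
At 68.9°: h = 0.4157, k = 2.406; principal scales a = 2.406, b = 0.4157.
sin(ω/2) = (a − b)/(a + b) = 1.990/2.821 = 0.7053, so ω = 2 arcsin(0.7053) ≈ 89.7°.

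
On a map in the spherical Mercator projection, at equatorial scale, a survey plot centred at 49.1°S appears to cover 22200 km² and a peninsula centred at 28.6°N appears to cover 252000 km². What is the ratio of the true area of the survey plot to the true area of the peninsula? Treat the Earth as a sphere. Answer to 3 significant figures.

On Mercator the areal scale is sec²φ, so true area = apparent × cos²φ.
True area of survey plot: 22200 × cos²(49.1°) = 22200 × 0.4287 = 9517 km².
True area of peninsula: 252000 × cos²(28.6°) = 252000 × 0.7709 = 194300 km².
Ratio = 9517 / 194300 ≈ 0.0490.

0.0490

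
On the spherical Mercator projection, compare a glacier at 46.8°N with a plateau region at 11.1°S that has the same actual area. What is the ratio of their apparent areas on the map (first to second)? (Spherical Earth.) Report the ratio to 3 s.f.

2.05

Mercator areal scale is sec²φ.
At 46.8°: sec²(46.8°) = 1/0.6845² = 2.134.
At 11.1°: sec²(11.1°) = 1/0.9813² = 1.038.
Ratio = 2.134/1.038 = cos²(11.1°)/cos²(46.8°) ≈ 2.05.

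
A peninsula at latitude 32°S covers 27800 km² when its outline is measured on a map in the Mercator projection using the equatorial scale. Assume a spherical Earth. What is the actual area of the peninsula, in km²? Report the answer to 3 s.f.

20000 km²

Mercator is conformal, so the point scale is isotropic: h = k = sec φ = 1/cos φ.
Areal scale = k² = sec²φ = 1/cos²(32°) = 1/0.8480² = 1.390.
True area = apparent / (areal scale) = 27800 / 1.390 ≈ 20000 km².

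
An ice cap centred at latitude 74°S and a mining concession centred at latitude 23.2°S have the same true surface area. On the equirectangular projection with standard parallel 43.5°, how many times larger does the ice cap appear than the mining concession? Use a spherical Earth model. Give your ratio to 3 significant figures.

3.33

With standard parallel φ₀ = 43.5°, the equirectangular projection gives x = Rλ cos φ₀, y = Rφ, so h = 1 and k = cos 43.5° / cos φ.
Areal scale at 74°: h·k = 1.000 × 2.632 = 2.632.
Areal scale at 23.2°: h·k = 1.000 × 0.7892 = 0.7892.
Ratio = 2.632/0.7892 ≈ 3.33.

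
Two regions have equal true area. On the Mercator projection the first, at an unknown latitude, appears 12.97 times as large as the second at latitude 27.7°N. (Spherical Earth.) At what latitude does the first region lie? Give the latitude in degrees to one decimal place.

For equal true areas on Mercator, apparent areas scale as sec²φ, so the ratio is cos²φ₂ / cos²φ₁.
cos²φ₂ / cos²φ₁ = 12.97  ⇒  cos φ₁ = cos 27.7° / √12.97 = 0.8854/3.601 = 0.2458.
φ₁ = arccos(0.2458) ≈ 75.8°.

75.8°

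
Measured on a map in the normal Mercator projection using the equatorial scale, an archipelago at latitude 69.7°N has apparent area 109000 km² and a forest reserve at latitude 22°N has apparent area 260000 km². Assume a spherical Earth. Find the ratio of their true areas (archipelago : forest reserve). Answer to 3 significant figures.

0.0587

On Mercator the areal scale is sec²φ, so true area = apparent × cos²φ.
True area of archipelago: 109000 × cos²(69.7°) = 109000 × 0.1204 = 13120 km².
True area of forest reserve: 260000 × cos²(22°) = 260000 × 0.8597 = 223500 km².
Ratio = 13120 / 223500 ≈ 0.0587.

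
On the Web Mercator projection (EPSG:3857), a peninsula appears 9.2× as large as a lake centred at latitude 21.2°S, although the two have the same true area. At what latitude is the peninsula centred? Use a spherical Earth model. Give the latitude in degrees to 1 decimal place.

Mercator areal scale is sec²φ, so apparent-area ratio = sec²φ₁ / sec²φ₂ = cos²φ₂ / cos²φ₁.
cos²φ₂ / cos²φ₁ = 9.2  ⇒  cos φ₁ = cos 21.2° / √9.2 = 0.9323/3.033 = 0.3074.
φ₁ = arccos(0.3074) ≈ 72.1°.

72.1°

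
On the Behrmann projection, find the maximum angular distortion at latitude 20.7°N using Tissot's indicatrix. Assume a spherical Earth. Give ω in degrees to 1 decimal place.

8.8°

The Behrmann projection is cylindrical equal-area with φ₀ = 30°. For cylindrical equal-area with standard parallel φ₀, h = cos φ / cos φ₀ and k = cos φ₀ / cos φ, so h·k = 1.
At 20.7°: h = 1.080, k = 0.9258; principal scales a = 1.080, b = 0.9258.
sin(ω/2) = (a − b)/(a + b) = 0.1544/2.006 = 0.07695, so ω = 2 arcsin(0.07695) ≈ 8.8°.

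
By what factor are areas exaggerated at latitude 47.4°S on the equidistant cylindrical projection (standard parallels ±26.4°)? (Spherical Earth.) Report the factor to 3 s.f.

1.32

The equidistant cylindrical projection with φ₀ = 26.4° has h = 1 (meridians true) and k = cos φ₀ / cos φ along parallels.
Areal scale = h·k = 1 × cos φ₀ / cos φ; at 47.4°, h = 1.000, k = 1.323, so h·k = 1.323.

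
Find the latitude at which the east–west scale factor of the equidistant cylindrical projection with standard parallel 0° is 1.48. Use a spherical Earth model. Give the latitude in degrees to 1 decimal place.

47.5°

Plate carrée: h = 1, k = sec φ along parallels.
sec φ = 1.48  ⇒  cos φ = 0.6757  ⇒  φ ≈ 47.5°.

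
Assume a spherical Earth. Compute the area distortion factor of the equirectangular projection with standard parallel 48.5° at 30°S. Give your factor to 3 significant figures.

0.765

The equidistant cylindrical projection with φ₀ = 48.5° has h = 1 (meridians true) and k = cos φ₀ / cos φ along parallels.
Areal scale = h·k = 1 × cos φ₀ / cos φ; at 30°, h = 1.000, k = 0.7651, so h·k = 0.7651.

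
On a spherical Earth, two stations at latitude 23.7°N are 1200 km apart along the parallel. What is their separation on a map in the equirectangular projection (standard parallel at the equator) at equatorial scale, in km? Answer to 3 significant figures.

Plate carrée maps x = Rλ, y = Rφ. The meridian scale is h = 1 and the parallel scale is k = 1/cos φ = sec φ.
Along the parallel, k = sec 23.7° = 1/0.9157 = 1.092.
Map distance = 1200 × 1.092 ≈ 1310 km.

1310 km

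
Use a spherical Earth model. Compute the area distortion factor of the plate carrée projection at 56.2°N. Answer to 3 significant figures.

Plate carrée maps x = Rλ, y = Rφ. The meridian scale is h = 1 and the parallel scale is k = 1/cos φ = sec φ.
Areal scale = h·k = 1 × sec φ; at 56.2°, h = 1.000, k = 1.798, so h·k = 1.798.

1.80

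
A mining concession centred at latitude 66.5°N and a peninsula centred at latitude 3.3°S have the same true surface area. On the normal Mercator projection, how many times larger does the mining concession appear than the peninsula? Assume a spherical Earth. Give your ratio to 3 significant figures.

6.27

Mercator is conformal with k = sec φ, so areal scale = k² = sec²φ.
At 66.5°: sec²(66.5°) = 1/0.3987² = 6.289.
At 3.3°: sec²(3.3°) = 1/0.9983² = 1.003.
Ratio = 6.289/1.003 = cos²(3.3°)/cos²(66.5°) ≈ 6.27.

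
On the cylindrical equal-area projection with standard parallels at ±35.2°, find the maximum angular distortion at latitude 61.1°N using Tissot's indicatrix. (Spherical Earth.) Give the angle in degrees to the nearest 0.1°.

57.6°

Cylindrical equal-area (φ₀ = 35.2°): h = cos φ / cos 35.2° along meridians, k = cos 35.2° / cos φ along parallels; h·k = 1.
At 61.1°: h = 0.5914, k = 1.691; principal scales a = 1.691, b = 0.5914.
sin(ω/2) = (a − b)/(a + b) = 1.099/2.282 = 0.4817, so ω = 2 arcsin(0.4817) ≈ 57.6°.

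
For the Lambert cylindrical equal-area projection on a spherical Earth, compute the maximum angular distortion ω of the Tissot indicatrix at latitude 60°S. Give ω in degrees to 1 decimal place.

The Lambert cylindrical equal-area projection is the cylindrical equal-area projection with its standard parallel at the equator (φ₀ = 0). A cylindrical equal-area projection with standard parallel φ₀ has meridian scale h = cos φ / cos φ₀ and parallel scale k = cos φ₀ / cos φ (so areas are preserved, h·k = 1).
At 60°: h = 0.5000, k = 2.000; principal scales a = 2.000, b = 0.5000.
sin(ω/2) = (a − b)/(a + b) = 1.500/2.500 = 0.6000, so ω = 2 arcsin(0.6000) ≈ 73.7°.

73.7°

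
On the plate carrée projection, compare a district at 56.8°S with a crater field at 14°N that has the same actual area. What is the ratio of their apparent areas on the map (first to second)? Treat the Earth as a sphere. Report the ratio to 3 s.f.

1.77

In the plate carrée (x = Rλ, y = Rφ), meridians are true-scale (h = 1) and parallels are stretched by k = sec φ.
Areal scale at 56.8°: h·k = 1.000 × 1.826 = 1.826.
Areal scale at 14°: h·k = 1.000 × 1.031 = 1.031.
Ratio = 1.826/1.031 ≈ 1.77.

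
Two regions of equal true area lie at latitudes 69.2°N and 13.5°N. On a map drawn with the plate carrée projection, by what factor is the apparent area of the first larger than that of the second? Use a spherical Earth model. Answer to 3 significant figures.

2.74

In the plate carrée (x = Rλ, y = Rφ), meridians are true-scale (h = 1) and parallels are stretched by k = sec φ.
Areal scale at 69.2°: h·k = 1.000 × 2.816 = 2.816.
Areal scale at 13.5°: h·k = 1.000 × 1.028 = 1.028.
Ratio = 2.816/1.028 ≈ 2.74.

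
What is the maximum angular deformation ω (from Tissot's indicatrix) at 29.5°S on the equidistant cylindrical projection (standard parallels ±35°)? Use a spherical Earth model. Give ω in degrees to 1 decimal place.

The equidistant cylindrical projection with φ₀ = 35° has h = 1 (meridians true) and k = cos φ₀ / cos φ along parallels.
At 29.5°: h = 1.000, k = 0.9412; principal scales a = 1.000, b = 0.9412.
sin(ω/2) = (a − b)/(a + b) = 0.05883/1.941 = 0.03031, so ω = 2 arcsin(0.03031) ≈ 3.5°.

3.5°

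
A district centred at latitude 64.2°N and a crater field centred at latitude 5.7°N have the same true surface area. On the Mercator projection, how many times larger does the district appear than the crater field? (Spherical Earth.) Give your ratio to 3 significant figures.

On Mercator, area is exaggerated by sec²φ = 1/cos²φ.
At 64.2°: sec²(64.2°) = 1/0.4352² = 5.279.
At 5.7°: sec²(5.7°) = 1/0.9951² = 1.010.
Ratio = 5.279/1.010 = cos²(5.7°)/cos²(64.2°) ≈ 5.23.

5.23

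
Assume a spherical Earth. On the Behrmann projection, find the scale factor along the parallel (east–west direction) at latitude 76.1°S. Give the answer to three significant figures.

Behrmann is a cylindrical equal-area projection with standard parallels at ±30°. For cylindrical equal-area with standard parallel φ₀, h = cos φ / cos φ₀ and k = cos φ₀ / cos φ, so h·k = 1.
k = cos 30° / cos 76.1° = 0.8660/0.2402 = 3.605.

3.61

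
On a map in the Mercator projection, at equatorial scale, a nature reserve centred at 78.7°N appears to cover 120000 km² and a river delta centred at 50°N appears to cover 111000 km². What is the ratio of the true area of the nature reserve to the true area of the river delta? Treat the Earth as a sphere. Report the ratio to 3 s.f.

0.100

Since Mercator area scale is 1/cos²φ, the true area equals the apparent area multiplied by cos²φ.
True area of nature reserve: 120000 × cos²(78.7°) = 120000 × 0.03839 = 4607 km².
True area of river delta: 111000 × cos²(50°) = 111000 × 0.4132 = 45860 km².
Ratio = 4607 / 45860 ≈ 0.100.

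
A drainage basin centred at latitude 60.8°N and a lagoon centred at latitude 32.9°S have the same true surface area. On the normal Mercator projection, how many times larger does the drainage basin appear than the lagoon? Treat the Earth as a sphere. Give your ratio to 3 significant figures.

2.96

Mercator is conformal with k = sec φ, so areal scale = k² = sec²φ.
At 60.8°: sec²(60.8°) = 1/0.4879² = 4.202.
At 32.9°: sec²(32.9°) = 1/0.8396² = 1.419.
Ratio = 4.202/1.419 = cos²(32.9°)/cos²(60.8°) ≈ 2.96.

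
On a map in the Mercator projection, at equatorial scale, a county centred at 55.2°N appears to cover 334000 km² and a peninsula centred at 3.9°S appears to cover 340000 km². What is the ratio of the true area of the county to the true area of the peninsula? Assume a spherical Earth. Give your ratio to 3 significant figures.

Since Mercator area scale is 1/cos²φ, the true area equals the apparent area multiplied by cos²φ.
True area of county: 334000 × cos²(55.2°) = 334000 × 0.3257 = 108800 km².
True area of peninsula: 340000 × cos²(3.9°) = 340000 × 0.9954 = 338400 km².
Ratio = 108800 / 338400 ≈ 0.321.

0.321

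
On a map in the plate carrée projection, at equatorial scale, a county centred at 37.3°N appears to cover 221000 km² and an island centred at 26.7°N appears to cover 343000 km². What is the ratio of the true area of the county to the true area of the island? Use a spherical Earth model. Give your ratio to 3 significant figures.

0.574

On the plate carrée, areal scale = h·k = 1 × sec φ, so true area = apparent × cos φ.
True area of county: 221000 × cos(37.3°) = 221000 × 0.7955 = 175800 km².
True area of island: 343000 × cos(26.7°) = 343000 × 0.8934 = 306400 km².
Ratio = 175800 / 306400 ≈ 0.574.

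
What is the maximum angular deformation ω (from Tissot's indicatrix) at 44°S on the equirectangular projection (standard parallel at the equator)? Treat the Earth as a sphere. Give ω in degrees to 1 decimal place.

For the equirectangular projection with φ₀ = 0 (plate carrée), h = 1 along meridians and k = sec φ along parallels.
At 44°: h = 1.000, k = 1.390; principal scales a = 1.390, b = 1.000.
sin(ω/2) = (a − b)/(a + b) = 0.3902/2.390 = 0.1632, so ω = 2 arcsin(0.1632) ≈ 18.8°.

18.8°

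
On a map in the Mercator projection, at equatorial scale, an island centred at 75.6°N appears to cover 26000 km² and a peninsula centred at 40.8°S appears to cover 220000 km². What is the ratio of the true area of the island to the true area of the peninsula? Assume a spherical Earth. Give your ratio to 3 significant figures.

0.0128

Mercator's areal exaggeration is sec²φ; hence true area = (apparent area) · cos²φ.
True area of island: 26000 × cos²(75.6°) = 26000 × 0.06185 = 1608 km².
True area of peninsula: 220000 × cos²(40.8°) = 220000 × 0.5730 = 126100 km².
Ratio = 1608 / 126100 ≈ 0.0128.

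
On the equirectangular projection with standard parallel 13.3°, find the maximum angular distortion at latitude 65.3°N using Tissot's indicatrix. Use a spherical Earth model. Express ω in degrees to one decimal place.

With standard parallel φ₀ = 13.3°, the equirectangular projection gives x = Rλ cos φ₀, y = Rφ, so h = 1 and k = cos 13.3° / cos φ.
At 65.3°: h = 1.000, k = 2.329; principal scales a = 2.329, b = 1.000.
sin(ω/2) = (a − b)/(a + b) = 1.329/3.329 = 0.3992, so ω = 2 arcsin(0.3992) ≈ 47.1°.

47.1°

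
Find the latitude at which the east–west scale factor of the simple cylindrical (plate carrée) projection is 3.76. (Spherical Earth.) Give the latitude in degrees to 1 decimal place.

74.6°

Plate carrée: h = 1, k = sec φ along parallels.
sec φ = 3.76  ⇒  cos φ = 0.2660  ⇒  φ ≈ 74.6°.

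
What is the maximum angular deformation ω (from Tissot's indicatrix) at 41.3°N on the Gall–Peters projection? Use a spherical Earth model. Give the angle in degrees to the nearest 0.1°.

Gall–Peters is a cylindrical equal-area projection with standard parallels at ±45°. A cylindrical equal-area projection with standard parallel φ₀ has meridian scale h = cos φ / cos φ₀ and parallel scale k = cos φ₀ / cos φ (so areas are preserved, h·k = 1).
At 41.3°: h = 1.062, k = 0.9412; principal scales a = 1.062, b = 0.9412.
sin(ω/2) = (a − b)/(a + b) = 0.1212/2.004 = 0.06050, so ω = 2 arcsin(0.06050) ≈ 6.9°.

6.9°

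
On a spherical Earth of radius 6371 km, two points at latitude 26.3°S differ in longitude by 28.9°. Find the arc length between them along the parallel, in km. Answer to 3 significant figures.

Arc length along a parallel = R cos φ · Δλ (with Δλ in radians).
= 6371 × cos 26.3° × (28.9° × π/180) = 6371 × 0.8965 × 0.5044 ≈ 2880 km.

2880 km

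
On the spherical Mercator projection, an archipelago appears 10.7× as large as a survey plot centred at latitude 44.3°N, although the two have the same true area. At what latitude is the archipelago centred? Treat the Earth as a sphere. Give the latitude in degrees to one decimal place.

77.4°

On Mercator, (apparent₁)/(apparent₂) = sec²φ₁ / sec²φ₂ when true areas are equal.
cos²φ₂ / cos²φ₁ = 10.7  ⇒  cos φ₁ = cos 44.3° / √10.7 = 0.7157/3.271 = 0.2188.
φ₁ = arccos(0.2188) ≈ 77.4°.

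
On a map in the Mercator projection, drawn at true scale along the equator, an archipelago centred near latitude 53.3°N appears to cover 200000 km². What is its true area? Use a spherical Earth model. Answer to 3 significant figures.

For Mercator, h = k = sec φ (a conformal cylindrical projection has a single point scale, 1/cos φ).
Areal scale = k² = sec²φ = 1/cos²(53.3°) = 1/0.5976² = 2.800.
True area = apparent / (areal scale) = 200000 / 2.800 ≈ 71400 km².

71400 km²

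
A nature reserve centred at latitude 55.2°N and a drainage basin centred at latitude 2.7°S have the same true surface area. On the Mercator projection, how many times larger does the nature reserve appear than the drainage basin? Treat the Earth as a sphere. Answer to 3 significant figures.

3.06

Mercator is conformal with k = sec φ, so areal scale = k² = sec²φ.
At 55.2°: sec²(55.2°) = 1/0.5707² = 3.070.
At 2.7°: sec²(2.7°) = 1/0.9989² = 1.002.
Ratio = 3.070/1.002 = cos²(2.7°)/cos²(55.2°) ≈ 3.06.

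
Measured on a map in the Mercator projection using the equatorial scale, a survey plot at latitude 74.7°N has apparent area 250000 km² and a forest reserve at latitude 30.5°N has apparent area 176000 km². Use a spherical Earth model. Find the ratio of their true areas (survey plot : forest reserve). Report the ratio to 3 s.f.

0.133

Mercator's areal exaggeration is sec²φ; hence true area = (apparent area) · cos²φ.
True area of survey plot: 250000 × cos²(74.7°) = 250000 × 0.06963 = 17410 km².
True area of forest reserve: 176000 × cos²(30.5°) = 176000 × 0.7424 = 130700 km².
Ratio = 17410 / 130700 ≈ 0.133.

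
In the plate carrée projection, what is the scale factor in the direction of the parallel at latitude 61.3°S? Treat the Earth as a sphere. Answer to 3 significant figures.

2.08

Plate carrée maps x = Rλ, y = Rφ. The meridian scale is h = 1 and the parallel scale is k = 1/cos φ = sec φ.
k = 1/cos 61.3° = 1/0.4802 = 2.082.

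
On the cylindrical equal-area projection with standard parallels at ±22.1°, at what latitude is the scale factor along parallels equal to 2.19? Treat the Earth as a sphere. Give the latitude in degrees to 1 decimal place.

65.0°

A cylindrical equal-area projection with standard parallel φ₀ has meridian scale h = cos φ / cos φ₀ and parallel scale k = cos φ₀ / cos φ (so areas are preserved, h·k = 1).
k = cos φ₀ / cos φ = 2.19  ⇒  cos φ = cos 22.1° / 2.19 = 0.4231.
φ = arccos(0.4231) ≈ 65.0°.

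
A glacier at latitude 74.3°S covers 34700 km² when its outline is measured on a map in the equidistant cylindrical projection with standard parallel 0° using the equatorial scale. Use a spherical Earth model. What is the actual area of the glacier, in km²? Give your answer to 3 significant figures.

For the equirectangular projection with φ₀ = 0 (plate carrée), h = 1 along meridians and k = sec φ along parallels.
Areal scale = h·k = 1 × sec φ; at 74.3°, h = 1.000, k = 3.695, so h·k = 3.695.
True area = apparent / (areal scale) = 34700 / 3.695 ≈ 9390 km².

9390 km²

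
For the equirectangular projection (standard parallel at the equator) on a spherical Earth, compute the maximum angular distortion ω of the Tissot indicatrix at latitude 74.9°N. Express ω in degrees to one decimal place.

71.8°

Plate carrée maps x = Rλ, y = Rφ. The meridian scale is h = 1 and the parallel scale is k = 1/cos φ = sec φ.
At 74.9°: h = 1.000, k = 3.839; principal scales a = 3.839, b = 1.000.
sin(ω/2) = (a − b)/(a + b) = 2.839/4.839 = 0.5867, so ω = 2 arcsin(0.5867) ≈ 71.8°.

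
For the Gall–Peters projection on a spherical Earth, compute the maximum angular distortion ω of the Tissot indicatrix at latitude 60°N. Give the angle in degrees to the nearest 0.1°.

38.9°

Gall–Peters is a cylindrical equal-area projection with standard parallels at ±45°. Cylindrical equal-area (φ₀ = 45°): h = cos φ / cos 45° along meridians, k = cos 45° / cos φ along parallels; h·k = 1.
At 60°: h = 0.7071, k = 1.414; principal scales a = 1.414, b = 0.7071.
sin(ω/2) = (a − b)/(a + b) = 0.7071/2.121 = 0.3333, so ω = 2 arcsin(0.3333) ≈ 38.9°.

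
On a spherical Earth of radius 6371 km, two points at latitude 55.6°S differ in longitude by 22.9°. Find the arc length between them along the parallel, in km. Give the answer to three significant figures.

Arc length along a parallel = R cos φ · Δλ (with Δλ in radians).
= 6371 × cos 55.6° × (22.9° × π/180) = 6371 × 0.5650 × 0.3997 ≈ 1440 km.

1440 km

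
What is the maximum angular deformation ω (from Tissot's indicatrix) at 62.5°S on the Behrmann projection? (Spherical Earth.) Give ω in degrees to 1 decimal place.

67.7°

The Behrmann projection is cylindrical equal-area with φ₀ = 30°. A cylindrical equal-area projection with standard parallel φ₀ has meridian scale h = cos φ / cos φ₀ and parallel scale k = cos φ₀ / cos φ (so areas are preserved, h·k = 1).
At 62.5°: h = 0.5332, k = 1.876; principal scales a = 1.876, b = 0.5332.
sin(ω/2) = (a − b)/(a + b) = 1.342/2.409 = 0.5573, so ω = 2 arcsin(0.5573) ≈ 67.7°.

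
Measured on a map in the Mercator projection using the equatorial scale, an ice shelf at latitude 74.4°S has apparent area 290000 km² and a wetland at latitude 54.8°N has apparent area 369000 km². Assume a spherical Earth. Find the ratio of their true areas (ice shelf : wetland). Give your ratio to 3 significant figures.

On Mercator the areal scale is sec²φ, so true area = apparent × cos²φ.
True area of ice shelf: 290000 × cos²(74.4°) = 290000 × 0.07232 = 20970 km².
True area of wetland: 369000 × cos²(54.8°) = 369000 × 0.3323 = 122600 km².
Ratio = 20970 / 122600 ≈ 0.171.

0.171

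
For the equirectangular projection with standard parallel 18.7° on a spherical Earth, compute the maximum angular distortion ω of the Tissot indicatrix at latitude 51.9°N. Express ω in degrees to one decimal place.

In the equirectangular projection with standard parallel φ₀ = 18.7° (x = Rλ cos φ₀, y = Rφ), meridians are true-scale (h = 1) and the parallel scale is k = cos φ₀ / cos φ.
At 51.9°: h = 1.000, k = 1.535; principal scales a = 1.535, b = 1.000.
sin(ω/2) = (a − b)/(a + b) = 0.5351/2.535 = 0.2111, so ω = 2 arcsin(0.2111) ≈ 24.4°.

24.4°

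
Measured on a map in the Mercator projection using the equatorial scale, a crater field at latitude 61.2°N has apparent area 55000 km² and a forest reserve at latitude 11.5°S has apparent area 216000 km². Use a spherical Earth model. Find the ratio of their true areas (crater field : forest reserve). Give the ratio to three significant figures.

0.0615

Since Mercator area scale is 1/cos²φ, the true area equals the apparent area multiplied by cos²φ.
True area of crater field: 55000 × cos²(61.2°) = 55000 × 0.2321 = 12760 km².
True area of forest reserve: 216000 × cos²(11.5°) = 216000 × 0.9603 = 207400 km².
Ratio = 12760 / 207400 ≈ 0.0615.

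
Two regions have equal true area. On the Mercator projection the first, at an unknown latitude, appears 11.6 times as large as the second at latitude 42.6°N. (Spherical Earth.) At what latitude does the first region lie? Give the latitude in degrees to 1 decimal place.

Mercator areal scale is sec²φ, so apparent-area ratio = sec²φ₁ / sec²φ₂ = cos²φ₂ / cos²φ₁.
cos²φ₂ / cos²φ₁ = 11.6  ⇒  cos φ₁ = cos 42.6° / √11.6 = 0.7361/3.406 = 0.2161.
φ₁ = arccos(0.2161) ≈ 77.5°.

77.5°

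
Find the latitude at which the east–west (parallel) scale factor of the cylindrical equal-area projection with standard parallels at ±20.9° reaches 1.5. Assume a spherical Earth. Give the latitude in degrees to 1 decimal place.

A cylindrical equal-area projection with standard parallel φ₀ has meridian scale h = cos φ / cos φ₀ and parallel scale k = cos φ₀ / cos φ (so areas are preserved, h·k = 1).
k = cos φ₀ / cos φ = 1.5  ⇒  cos φ = cos 20.9° / 1.5 = 0.6228.
φ = arccos(0.6228) ≈ 51.5°.

51.5°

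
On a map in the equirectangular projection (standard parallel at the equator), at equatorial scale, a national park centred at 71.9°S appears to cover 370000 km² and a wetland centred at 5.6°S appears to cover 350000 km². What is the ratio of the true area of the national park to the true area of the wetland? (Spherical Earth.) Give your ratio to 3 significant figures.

On the plate carrée, areal scale = h·k = 1 × sec φ, so true area = apparent × cos φ.
True area of national park: 370000 × cos(71.9°) = 370000 × 0.3107 = 115000 km².
True area of wetland: 350000 × cos(5.6°) = 350000 × 0.9952 = 348300 km².
Ratio = 115000 / 348300 ≈ 0.330.

0.330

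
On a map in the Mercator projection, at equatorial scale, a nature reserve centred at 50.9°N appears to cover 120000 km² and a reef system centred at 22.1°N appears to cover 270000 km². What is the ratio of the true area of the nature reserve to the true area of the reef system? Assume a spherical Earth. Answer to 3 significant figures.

0.206

Since Mercator area scale is 1/cos²φ, the true area equals the apparent area multiplied by cos²φ.
True area of nature reserve: 120000 × cos²(50.9°) = 120000 × 0.3978 = 47730 km².
True area of reef system: 270000 × cos²(22.1°) = 270000 × 0.8585 = 231800 km².
Ratio = 47730 / 231800 ≈ 0.206.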